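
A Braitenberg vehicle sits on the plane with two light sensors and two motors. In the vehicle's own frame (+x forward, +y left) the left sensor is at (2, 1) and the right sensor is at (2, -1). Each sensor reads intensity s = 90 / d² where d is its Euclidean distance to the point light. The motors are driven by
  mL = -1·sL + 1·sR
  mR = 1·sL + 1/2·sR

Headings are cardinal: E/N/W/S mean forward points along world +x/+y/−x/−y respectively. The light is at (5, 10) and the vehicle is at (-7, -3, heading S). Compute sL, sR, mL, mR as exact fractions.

45/173 45/197 -1080/34081 25515/68162

left sensor world pos  = (-6, -5); dL² = 346
right sensor world pos = (-8, -5); dR² = 394
sL = 90/346 = 45/173
sR = 90/394 = 45/197
mL = -1·sL + 1·sR = -1080/34081
mR = 1·sL + 1/2·sR = 25515/68162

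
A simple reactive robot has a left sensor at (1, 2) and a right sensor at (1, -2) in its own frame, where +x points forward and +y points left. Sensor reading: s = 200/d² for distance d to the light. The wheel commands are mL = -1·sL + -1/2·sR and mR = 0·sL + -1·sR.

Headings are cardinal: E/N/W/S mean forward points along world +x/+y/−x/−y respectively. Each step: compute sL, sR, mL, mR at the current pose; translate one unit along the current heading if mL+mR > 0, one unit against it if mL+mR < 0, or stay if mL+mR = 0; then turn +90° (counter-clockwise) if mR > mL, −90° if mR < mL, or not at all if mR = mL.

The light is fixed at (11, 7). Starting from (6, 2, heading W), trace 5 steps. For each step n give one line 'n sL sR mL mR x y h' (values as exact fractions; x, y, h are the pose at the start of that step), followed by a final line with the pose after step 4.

n=0: pose=(6,2,W); sL=40/17, sR=40/9; mL=-700/153, mR=-40/9; mL+mR=-460/51 → advance -1; mR−mL=20/153 → turn +1·90°
n=1: pose=(7,2,S); sL=5, sR=25/9; mL=-115/18, mR=-25/9; mL+mR=-55/6 → advance -1; mR−mL=65/18 → turn +1·90°
n=2: pose=(7,3,E); sL=200/13, sR=40/9; mL=-2060/117, mR=-40/9; mL+mR=-860/39 → advance -1; mR−mL=1540/117 → turn +1·90°
n=3: pose=(6,3,N); sL=100/29, sR=100/9; mL=-2350/261, mR=-100/9; mL+mR=-1750/87 → advance -1; mR−mL=-550/261 → turn -1·90°
n=4: pose=(6,2,E); sL=8, sR=40/13; mL=-124/13, mR=-40/13; mL+mR=-164/13 → advance -1; mR−mL=84/13 → turn +1·90°

0 40/17 40/9 -700/153 -40/9 6 2 W
1 5 25/9 -115/18 -25/9 7 2 S
2 200/13 40/9 -2060/117 -40/9 7 3 E
3 100/29 100/9 -2350/261 -100/9 6 3 N
4 8 40/13 -124/13 -40/13 6 2 E
final 5 2 N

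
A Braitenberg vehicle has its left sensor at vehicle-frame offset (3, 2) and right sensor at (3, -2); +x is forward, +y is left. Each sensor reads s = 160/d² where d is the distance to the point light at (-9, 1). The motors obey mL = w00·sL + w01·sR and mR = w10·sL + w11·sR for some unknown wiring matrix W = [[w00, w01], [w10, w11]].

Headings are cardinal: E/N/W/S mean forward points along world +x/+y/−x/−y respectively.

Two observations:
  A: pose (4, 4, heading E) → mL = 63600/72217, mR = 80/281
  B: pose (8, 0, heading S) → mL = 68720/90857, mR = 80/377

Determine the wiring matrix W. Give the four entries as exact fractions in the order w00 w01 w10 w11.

obs A: pose=(4,4,E) → sL=160/281, sR=160/257, mL=63600/72217, mR=80/281
obs B: pose=(8,0,S) → sL=160/377, sR=160/241, mL=68720/90857, mR=80/377
sensor matrix S = [[160/281, 160/257], [160/377, 160/241]]; det S = 746700800/6561419969
solve [mL_A; mL_B] = S·[w00; w01] and [mR_A; mR_B] = S·[w10; w11]:
  w00 = 1, w01 = 1/2, w10 = 1/2, w11 = 0

1 1/2 1/2 0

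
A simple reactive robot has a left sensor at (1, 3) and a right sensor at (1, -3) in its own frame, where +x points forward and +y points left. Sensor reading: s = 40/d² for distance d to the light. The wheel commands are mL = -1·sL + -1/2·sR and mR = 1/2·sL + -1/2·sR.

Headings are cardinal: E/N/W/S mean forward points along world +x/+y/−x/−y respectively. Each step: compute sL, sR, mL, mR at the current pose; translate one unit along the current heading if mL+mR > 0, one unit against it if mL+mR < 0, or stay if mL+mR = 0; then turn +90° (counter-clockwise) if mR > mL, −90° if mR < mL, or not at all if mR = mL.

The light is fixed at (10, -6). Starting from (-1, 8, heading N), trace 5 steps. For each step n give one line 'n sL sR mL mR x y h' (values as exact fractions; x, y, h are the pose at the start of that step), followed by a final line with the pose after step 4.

0 40/421 40/289 -19980/121669 -2640/121669 -1 8 N
1 10/61 1/10 -261/1220 39/1220 -1 7 W
2 40/193 40/313 -16380/60409 2400/60409 0 7 S
3 4/37 20/101 -774/3737 -168/3737 0 8 E
4 40/421 40/289 -19980/121669 -2640/121669 -1 8 N
final -1 7 W

n=0: pose=(-1,8,N); sL=40/421, sR=40/289; mL=-19980/121669, mR=-2640/121669; mL+mR=-22620/121669 → advance -1; mR−mL=60/421 → turn +1·90°
n=1: pose=(-1,7,W); sL=10/61, sR=1/10; mL=-261/1220, mR=39/1220; mL+mR=-111/610 → advance -1; mR−mL=15/61 → turn +1·90°
n=2: pose=(0,7,S); sL=40/193, sR=40/313; mL=-16380/60409, mR=2400/60409; mL+mR=-13980/60409 → advance -1; mR−mL=60/193 → turn +1·90°
n=3: pose=(0,8,E); sL=4/37, sR=20/101; mL=-774/3737, mR=-168/3737; mL+mR=-942/3737 → advance -1; mR−mL=6/37 → turn +1·90°
n=4: pose=(-1,8,N); sL=40/421, sR=40/289; mL=-19980/121669, mR=-2640/121669; mL+mR=-22620/121669 → advance -1; mR−mL=60/421 → turn +1·90°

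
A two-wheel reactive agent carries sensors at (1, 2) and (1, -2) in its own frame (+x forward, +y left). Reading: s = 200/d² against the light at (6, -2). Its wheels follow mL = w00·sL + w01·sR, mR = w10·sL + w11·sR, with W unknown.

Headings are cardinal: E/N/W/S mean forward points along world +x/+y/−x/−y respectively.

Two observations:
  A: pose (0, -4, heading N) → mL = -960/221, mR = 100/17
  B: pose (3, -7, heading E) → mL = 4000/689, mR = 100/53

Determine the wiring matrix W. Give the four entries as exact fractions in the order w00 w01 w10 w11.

obs A: pose=(0,-4,N) → sL=40/13, sR=200/17, mL=-960/221, mR=100/17
obs B: pose=(3,-7,E) → sL=200/13, sR=200/53, mL=4000/689, mR=100/53
sensor matrix S = [[40/13, 200/17], [200/13, 200/53]]; det S = -1984000/11713
solve [mL_A; mL_B] = S·[w00; w01] and [mR_A; mR_B] = S·[w10; w11]:
  w00 = 1/2, w01 = -1/2, w10 = 0, w11 = 1/2

1/2 -1/2 0 1/2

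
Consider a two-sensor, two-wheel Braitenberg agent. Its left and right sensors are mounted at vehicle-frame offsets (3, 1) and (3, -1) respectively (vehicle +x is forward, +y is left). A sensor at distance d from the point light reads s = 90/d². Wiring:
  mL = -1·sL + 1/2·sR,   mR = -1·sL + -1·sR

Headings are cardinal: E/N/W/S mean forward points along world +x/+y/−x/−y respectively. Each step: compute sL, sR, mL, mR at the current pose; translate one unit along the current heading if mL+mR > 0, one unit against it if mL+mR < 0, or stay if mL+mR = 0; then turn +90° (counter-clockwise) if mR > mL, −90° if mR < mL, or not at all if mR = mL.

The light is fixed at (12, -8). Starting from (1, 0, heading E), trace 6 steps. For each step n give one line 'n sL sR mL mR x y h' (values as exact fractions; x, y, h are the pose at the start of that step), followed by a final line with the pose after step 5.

0 18/29 90/113 -729/3277 -4644/3277 1 0 E
1 45/73 45/97 -5445/14162 -7650/7081 0 0 S
2 90/289 18/65 -3249/18785 -11052/18785 0 1 W
3 5/16 45/122 -125/976 -665/976 1 1 N
4 18/29 90/113 -729/3277 -4644/3277 1 0 E
5 45/73 45/97 -5445/14162 -7650/7081 0 0 S
final 0 1 W

n=0: pose=(1,0,E); sL=18/29, sR=90/113; mL=-729/3277, mR=-4644/3277; mL+mR=-5373/3277 → advance -1; mR−mL=-135/113 → turn -1·90°
n=1: pose=(0,0,S); sL=45/73, sR=45/97; mL=-5445/14162, mR=-7650/7081; mL+mR=-20745/14162 → advance -1; mR−mL=-135/194 → turn -1·90°
n=2: pose=(0,1,W); sL=90/289, sR=18/65; mL=-3249/18785, mR=-11052/18785; mL+mR=-14301/18785 → advance -1; mR−mL=-27/65 → turn -1·90°
n=3: pose=(1,1,N); sL=5/16, sR=45/122; mL=-125/976, mR=-665/976; mL+mR=-395/488 → advance -1; mR−mL=-135/244 → turn -1·90°
n=4: pose=(1,0,E); sL=18/29, sR=90/113; mL=-729/3277, mR=-4644/3277; mL+mR=-5373/3277 → advance -1; mR−mL=-135/113 → turn -1·90°
n=5: pose=(0,0,S); sL=45/73, sR=45/97; mL=-5445/14162, mR=-7650/7081; mL+mR=-20745/14162 → advance -1; mR−mL=-135/194 → turn -1·90°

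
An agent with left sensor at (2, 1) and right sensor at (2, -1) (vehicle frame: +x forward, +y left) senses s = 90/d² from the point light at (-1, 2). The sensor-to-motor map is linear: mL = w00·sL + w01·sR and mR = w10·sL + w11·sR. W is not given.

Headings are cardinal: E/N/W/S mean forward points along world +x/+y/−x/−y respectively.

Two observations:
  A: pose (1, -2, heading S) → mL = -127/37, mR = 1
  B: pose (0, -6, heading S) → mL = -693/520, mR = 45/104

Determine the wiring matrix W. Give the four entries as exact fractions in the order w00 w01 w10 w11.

obs A: pose=(1,-2,S) → sL=2, sR=90/37, mL=-127/37, mR=1
obs B: pose=(0,-6,S) → sL=45/52, sR=9/10, mL=-693/520, mR=45/104
sensor matrix S = [[2, 90/37], [45/52, 9/10]]; det S = -1467/4810
solve [mL_A; mL_B] = S·[w00; w01] and [mR_A; mR_B] = S·[w10; w11]:
  w00 = -1/2, w01 = -1, w10 = 1/2, w11 = 0

-1/2 -1 1/2 0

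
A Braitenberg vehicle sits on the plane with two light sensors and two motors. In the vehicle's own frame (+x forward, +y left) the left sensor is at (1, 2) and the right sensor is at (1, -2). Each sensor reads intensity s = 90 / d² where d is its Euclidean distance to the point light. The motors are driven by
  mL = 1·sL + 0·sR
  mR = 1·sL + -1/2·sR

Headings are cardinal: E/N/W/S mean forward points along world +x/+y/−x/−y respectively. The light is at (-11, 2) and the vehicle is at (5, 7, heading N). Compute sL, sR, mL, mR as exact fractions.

left sensor world pos  = (3, 8); dL² = 232
right sensor world pos = (7, 8); dR² = 360
sL = 90/232 = 45/116
sR = 90/360 = 1/4
mL = 1·sL + 0·sR = 45/116
mR = 1·sL + -1/2·sR = 61/232

45/116 1/4 45/116 61/232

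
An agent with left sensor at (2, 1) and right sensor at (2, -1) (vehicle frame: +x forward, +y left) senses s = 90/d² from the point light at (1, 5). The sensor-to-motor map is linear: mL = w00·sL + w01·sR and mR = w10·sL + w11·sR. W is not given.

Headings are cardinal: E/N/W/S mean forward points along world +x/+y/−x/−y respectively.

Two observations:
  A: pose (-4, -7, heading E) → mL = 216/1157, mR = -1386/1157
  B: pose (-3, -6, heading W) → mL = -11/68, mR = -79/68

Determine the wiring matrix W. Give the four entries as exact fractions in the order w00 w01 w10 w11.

1 -1 -1 -1

obs A: pose=(-4,-7,E) → sL=9/13, sR=45/89, mL=216/1157, mR=-1386/1157
obs B: pose=(-3,-6,W) → sL=1/2, sR=45/68, mL=-11/68, mR=-79/68
sensor matrix S = [[9/13, 45/89], [1/2, 45/68]]; det S = 16155/78676
solve [mL_A; mL_B] = S·[w00; w01] and [mR_A; mR_B] = S·[w10; w11]:
  w00 = 1, w01 = -1, w10 = -1, w11 = -1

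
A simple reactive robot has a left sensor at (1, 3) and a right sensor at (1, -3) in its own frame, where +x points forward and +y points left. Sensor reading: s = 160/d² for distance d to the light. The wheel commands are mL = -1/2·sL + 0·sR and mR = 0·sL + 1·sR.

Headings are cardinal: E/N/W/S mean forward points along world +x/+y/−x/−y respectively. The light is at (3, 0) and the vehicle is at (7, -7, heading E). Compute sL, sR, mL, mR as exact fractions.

160/41 32/25 -80/41 32/25

left sensor world pos  = (8, -4); dL² = 41
right sensor world pos = (8, -10); dR² = 125
sL = 160/41 = 160/41
sR = 160/125 = 32/25
mL = -1/2·sL + 0·sR = -80/41
mR = 0·sL + 1·sR = 32/25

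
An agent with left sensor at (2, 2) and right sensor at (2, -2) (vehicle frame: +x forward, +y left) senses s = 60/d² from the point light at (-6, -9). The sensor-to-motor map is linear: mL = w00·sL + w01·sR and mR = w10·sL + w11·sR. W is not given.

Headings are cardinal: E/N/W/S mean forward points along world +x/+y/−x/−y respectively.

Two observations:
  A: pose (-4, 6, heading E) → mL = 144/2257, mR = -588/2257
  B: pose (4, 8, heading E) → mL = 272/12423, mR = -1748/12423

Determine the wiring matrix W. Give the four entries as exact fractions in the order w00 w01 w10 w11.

-1/2 1/2 -1/2 -1/2

obs A: pose=(-4,6,E) → sL=12/61, sR=12/37, mL=144/2257, mR=-588/2257
obs B: pose=(4,8,E) → sL=12/101, sR=20/123, mL=272/12423, mR=-1748/12423
sensor matrix S = [[12/61, 12/37], [12/101, 20/123]]; det S = -61184/9346237
solve [mL_A; mL_B] = S·[w00; w01] and [mR_A; mR_B] = S·[w10; w11]:
  w00 = -1/2, w01 = 1/2, w10 = -1/2, w11 = -1/2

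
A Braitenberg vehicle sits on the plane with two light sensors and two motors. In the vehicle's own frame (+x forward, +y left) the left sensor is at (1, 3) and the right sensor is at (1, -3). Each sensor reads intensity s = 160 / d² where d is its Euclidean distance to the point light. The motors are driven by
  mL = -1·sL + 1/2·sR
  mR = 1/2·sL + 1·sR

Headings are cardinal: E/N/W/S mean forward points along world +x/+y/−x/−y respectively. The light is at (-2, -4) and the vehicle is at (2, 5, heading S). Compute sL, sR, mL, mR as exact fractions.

left sensor world pos  = (5, 4); dL² = 113
right sensor world pos = (-1, 4); dR² = 65
sL = 160/113 = 160/113
sR = 160/65 = 32/13
mL = -1·sL + 1/2·sR = -272/1469
mR = 1/2·sL + 1·sR = 4656/1469

160/113 32/13 -272/1469 4656/1469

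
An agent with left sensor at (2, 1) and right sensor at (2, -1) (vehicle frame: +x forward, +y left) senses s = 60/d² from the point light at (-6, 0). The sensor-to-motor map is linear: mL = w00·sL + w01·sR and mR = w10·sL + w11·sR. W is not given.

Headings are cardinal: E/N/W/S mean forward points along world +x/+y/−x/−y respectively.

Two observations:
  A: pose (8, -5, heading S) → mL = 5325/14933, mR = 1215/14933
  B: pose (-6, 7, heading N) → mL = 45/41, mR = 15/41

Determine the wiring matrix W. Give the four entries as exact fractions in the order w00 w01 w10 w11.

obs A: pose=(8,-5,S) → sL=30/137, sR=30/109, mL=5325/14933, mR=1215/14933
obs B: pose=(-6,7,N) → sL=30/41, sR=30/41, mL=45/41, mR=15/41
sensor matrix S = [[30/137, 30/109], [30/41, 30/41]]; det S = -25200/612253
solve [mL_A; mL_B] = S·[w00; w01] and [mR_A; mR_B] = S·[w10; w11]:
  w00 = 1, w01 = 1/2, w10 = 1, w11 = -1/2

1 1/2 1 -1/2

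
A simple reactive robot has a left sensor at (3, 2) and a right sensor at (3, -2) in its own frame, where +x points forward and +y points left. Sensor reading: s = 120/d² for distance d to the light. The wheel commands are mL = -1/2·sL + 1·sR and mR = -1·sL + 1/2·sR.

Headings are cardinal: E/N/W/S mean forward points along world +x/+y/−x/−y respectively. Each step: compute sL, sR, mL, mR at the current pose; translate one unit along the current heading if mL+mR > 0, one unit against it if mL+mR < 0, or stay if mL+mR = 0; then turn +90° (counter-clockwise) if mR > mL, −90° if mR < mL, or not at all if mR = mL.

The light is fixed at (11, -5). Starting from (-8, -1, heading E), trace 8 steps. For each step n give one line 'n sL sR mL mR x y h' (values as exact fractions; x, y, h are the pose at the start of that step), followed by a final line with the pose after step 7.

0 30/73 6/13 243/949 -171/949 -8 -1 E
1 120/257 120/401 6780/103057 -32700/103057 -7 -1 S
2 4/15 12/49 82/735 -106/735 -7 0 W
3 24/85 120/289 396/1445 -108/1445 -6 0 N
4 6/13 30/53 231/689 -123/689 -6 1 E
5 24/41 40/111 308/4551 -1844/4551 -5 1 S
6 60/193 60/221 4950/42653 -7470/42653 -5 2 W
7 120/389 120/269 30540/104641 -8940/104641 -4 2 N
final -4 3 E

n=0: pose=(-8,-1,E); sL=30/73, sR=6/13; mL=243/949, mR=-171/949; mL+mR=72/949 → advance +1; mR−mL=-414/949 → turn -1·90°
n=1: pose=(-7,-1,S); sL=120/257, sR=120/401; mL=6780/103057, mR=-32700/103057; mL+mR=-25920/103057 → advance -1; mR−mL=-39480/103057 → turn -1·90°
n=2: pose=(-7,0,W); sL=4/15, sR=12/49; mL=82/735, mR=-106/735; mL+mR=-8/245 → advance -1; mR−mL=-188/735 → turn -1·90°
n=3: pose=(-6,0,N); sL=24/85, sR=120/289; mL=396/1445, mR=-108/1445; mL+mR=288/1445 → advance +1; mR−mL=-504/1445 → turn -1·90°
n=4: pose=(-6,1,E); sL=6/13, sR=30/53; mL=231/689, mR=-123/689; mL+mR=108/689 → advance +1; mR−mL=-354/689 → turn -1·90°
n=5: pose=(-5,1,S); sL=24/41, sR=40/111; mL=308/4551, mR=-1844/4551; mL+mR=-512/1517 → advance -1; mR−mL=-2152/4551 → turn -1·90°
n=6: pose=(-5,2,W); sL=60/193, sR=60/221; mL=4950/42653, mR=-7470/42653; mL+mR=-2520/42653 → advance -1; mR−mL=-12420/42653 → turn -1·90°
n=7: pose=(-4,2,N); sL=120/389, sR=120/269; mL=30540/104641, mR=-8940/104641; mL+mR=21600/104641 → advance +1; mR−mL=-39480/104641 → turn -1·90°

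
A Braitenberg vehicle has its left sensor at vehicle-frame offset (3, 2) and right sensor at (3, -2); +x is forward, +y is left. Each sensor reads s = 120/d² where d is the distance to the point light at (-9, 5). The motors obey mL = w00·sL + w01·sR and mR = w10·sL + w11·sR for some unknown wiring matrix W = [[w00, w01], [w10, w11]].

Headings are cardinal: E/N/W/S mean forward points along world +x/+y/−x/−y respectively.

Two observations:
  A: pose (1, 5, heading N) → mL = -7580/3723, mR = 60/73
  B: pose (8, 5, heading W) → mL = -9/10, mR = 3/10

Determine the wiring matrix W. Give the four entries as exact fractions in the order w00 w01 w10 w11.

obs A: pose=(1,5,N) → sL=120/73, sR=40/51, mL=-7580/3723, mR=60/73
obs B: pose=(8,5,W) → sL=3/5, sR=3/5, mL=-9/10, mR=3/10
sensor matrix S = [[120/73, 40/51], [3/5, 3/5]]; det S = 640/1241
solve [mL_A; mL_B] = S·[w00; w01] and [mR_A; mR_B] = S·[w10; w11]:
  w00 = -1, w01 = -1/2, w10 = 1/2, w11 = 0

-1 -1/2 1/2 0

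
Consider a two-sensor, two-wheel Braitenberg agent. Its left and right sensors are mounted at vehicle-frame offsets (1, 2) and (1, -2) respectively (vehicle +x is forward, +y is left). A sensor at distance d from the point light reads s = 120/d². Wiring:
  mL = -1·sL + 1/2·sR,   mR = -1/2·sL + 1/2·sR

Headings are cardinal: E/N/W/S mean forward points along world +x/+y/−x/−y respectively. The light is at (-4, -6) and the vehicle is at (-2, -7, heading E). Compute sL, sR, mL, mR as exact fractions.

12 20/3 -26/3 -8/3

left sensor world pos  = (-1, -5); dL² = 10
right sensor world pos = (-1, -9); dR² = 18
sL = 120/10 = 12
sR = 120/18 = 20/3
mL = -1·sL + 1/2·sR = -26/3
mR = -1/2·sL + 1/2·sR = -8/3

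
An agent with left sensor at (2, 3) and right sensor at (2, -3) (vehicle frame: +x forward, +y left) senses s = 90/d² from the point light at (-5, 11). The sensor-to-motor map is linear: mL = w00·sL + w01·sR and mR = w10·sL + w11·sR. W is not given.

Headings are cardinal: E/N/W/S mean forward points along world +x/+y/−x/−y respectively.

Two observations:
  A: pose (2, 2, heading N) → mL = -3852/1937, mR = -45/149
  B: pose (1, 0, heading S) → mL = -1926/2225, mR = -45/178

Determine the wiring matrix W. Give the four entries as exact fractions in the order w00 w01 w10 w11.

-1 -1 0 -1/2

obs A: pose=(2,2,N) → sL=18/13, sR=90/149, mL=-3852/1937, mR=-45/149
obs B: pose=(1,0,S) → sL=9/25, sR=45/89, mL=-1926/2225, mR=-45/178
sensor matrix S = [[18/13, 90/149], [9/25, 45/89]]; det S = 416016/861965
solve [mL_A; mL_B] = S·[w00; w01] and [mR_A; mR_B] = S·[w10; w11]:
  w00 = -1, w01 = -1, w10 = 0, w11 = -1/2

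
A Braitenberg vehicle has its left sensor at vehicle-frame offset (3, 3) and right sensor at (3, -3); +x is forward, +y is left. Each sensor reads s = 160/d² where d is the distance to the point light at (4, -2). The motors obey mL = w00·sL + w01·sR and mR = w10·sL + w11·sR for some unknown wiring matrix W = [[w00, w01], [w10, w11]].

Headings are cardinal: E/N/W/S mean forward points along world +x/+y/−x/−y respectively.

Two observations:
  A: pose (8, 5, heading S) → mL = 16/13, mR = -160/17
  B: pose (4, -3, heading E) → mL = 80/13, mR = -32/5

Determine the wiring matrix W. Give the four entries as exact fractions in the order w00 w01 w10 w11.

1/2 0 0 -1

obs A: pose=(8,5,S) → sL=32/13, sR=160/17, mL=16/13, mR=-160/17
obs B: pose=(4,-3,E) → sL=160/13, sR=32/5, mL=80/13, mR=-32/5
sensor matrix S = [[32/13, 160/17], [160/13, 32/5]]; det S = -110592/1105
solve [mL_A; mL_B] = S·[w00; w01] and [mR_A; mR_B] = S·[w10; w11]:
  w00 = 1/2, w01 = 0, w10 = 0, w11 = -1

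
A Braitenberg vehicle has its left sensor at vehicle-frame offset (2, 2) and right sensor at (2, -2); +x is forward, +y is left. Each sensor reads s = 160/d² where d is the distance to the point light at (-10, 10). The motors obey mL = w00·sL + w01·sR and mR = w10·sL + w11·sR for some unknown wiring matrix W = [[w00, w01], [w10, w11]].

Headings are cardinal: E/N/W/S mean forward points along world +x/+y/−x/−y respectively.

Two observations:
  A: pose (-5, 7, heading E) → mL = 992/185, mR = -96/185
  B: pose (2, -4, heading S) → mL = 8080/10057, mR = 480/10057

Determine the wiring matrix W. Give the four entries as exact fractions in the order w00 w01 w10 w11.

1 1 -1/2 1/2

obs A: pose=(-5,7,E) → sL=16/5, sR=80/37, mL=992/185, mR=-96/185
obs B: pose=(2,-4,S) → sL=40/113, sR=40/89, mL=8080/10057, mR=480/10057
sensor matrix S = [[16/5, 80/37], [40/113, 40/89]]; det S = 250368/372109
solve [mL_A; mL_B] = S·[w00; w01] and [mR_A; mR_B] = S·[w10; w11]:
  w00 = 1, w01 = 1, w10 = -1/2, w11 = 1/2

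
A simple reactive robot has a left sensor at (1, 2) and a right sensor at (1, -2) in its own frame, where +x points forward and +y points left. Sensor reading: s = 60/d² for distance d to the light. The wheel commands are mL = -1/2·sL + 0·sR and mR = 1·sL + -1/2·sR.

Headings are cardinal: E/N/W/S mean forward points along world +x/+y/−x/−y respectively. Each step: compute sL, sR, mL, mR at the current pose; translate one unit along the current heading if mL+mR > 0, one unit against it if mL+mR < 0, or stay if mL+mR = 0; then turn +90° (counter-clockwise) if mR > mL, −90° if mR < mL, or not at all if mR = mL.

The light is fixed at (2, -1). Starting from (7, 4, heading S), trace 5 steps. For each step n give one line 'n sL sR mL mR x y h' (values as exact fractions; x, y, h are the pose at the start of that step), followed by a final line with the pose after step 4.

0 12/13 12/5 -6/13 -18/65 7 4 S
1 3/5 15/13 -3/10 3/130 7 5 E
2 60/53 12/17 -30/53 702/901 6 5 N
3 30/17 2/3 -15/17 73/51 6 6 W
4 60/61 60/37 -30/61 390/2257 5 6 S
final 5 7 E

n=0: pose=(7,4,S); sL=12/13, sR=12/5; mL=-6/13, mR=-18/65; mL+mR=-48/65 → advance -1; mR−mL=12/65 → turn +1·90°
n=1: pose=(7,5,E); sL=3/5, sR=15/13; mL=-3/10, mR=3/130; mL+mR=-18/65 → advance -1; mR−mL=21/65 → turn +1·90°
n=2: pose=(6,5,N); sL=60/53, sR=12/17; mL=-30/53, mR=702/901; mL+mR=192/901 → advance +1; mR−mL=1212/901 → turn +1·90°
n=3: pose=(6,6,W); sL=30/17, sR=2/3; mL=-15/17, mR=73/51; mL+mR=28/51 → advance +1; mR−mL=118/51 → turn +1·90°
n=4: pose=(5,6,S); sL=60/61, sR=60/37; mL=-30/61, mR=390/2257; mL+mR=-720/2257 → advance -1; mR−mL=1500/2257 → turn +1·90°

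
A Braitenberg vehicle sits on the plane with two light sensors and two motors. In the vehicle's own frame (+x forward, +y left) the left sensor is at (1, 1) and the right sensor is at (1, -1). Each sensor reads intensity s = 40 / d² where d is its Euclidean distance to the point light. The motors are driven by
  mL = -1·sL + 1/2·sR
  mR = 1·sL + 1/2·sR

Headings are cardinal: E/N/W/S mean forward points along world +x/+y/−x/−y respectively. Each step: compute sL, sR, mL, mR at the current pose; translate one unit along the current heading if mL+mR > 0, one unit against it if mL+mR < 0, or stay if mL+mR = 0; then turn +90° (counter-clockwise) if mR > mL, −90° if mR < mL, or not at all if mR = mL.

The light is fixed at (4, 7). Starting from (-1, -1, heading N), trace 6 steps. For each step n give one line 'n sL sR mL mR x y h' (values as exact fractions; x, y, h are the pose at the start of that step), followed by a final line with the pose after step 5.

0 8/17 8/13 -36/221 172/221 -1 -1 N
1 2/5 5/9 -11/90 61/90 -1 0 W
2 40/89 40/113 -2740/10057 6300/10057 -2 0 S
3 20/37 20/53 -690/1961 1430/1961 -2 -1 E
4 8/17 8/13 -36/221 172/221 -1 -1 N
5 2/5 5/9 -11/90 61/90 -1 0 W
final -2 0 S

n=0: pose=(-1,-1,N); sL=8/17, sR=8/13; mL=-36/221, mR=172/221; mL+mR=8/13 → advance +1; mR−mL=16/17 → turn +1·90°
n=1: pose=(-1,0,W); sL=2/5, sR=5/9; mL=-11/90, mR=61/90; mL+mR=5/9 → advance +1; mR−mL=4/5 → turn +1·90°
n=2: pose=(-2,0,S); sL=40/89, sR=40/113; mL=-2740/10057, mR=6300/10057; mL+mR=40/113 → advance +1; mR−mL=80/89 → turn +1·90°
n=3: pose=(-2,-1,E); sL=20/37, sR=20/53; mL=-690/1961, mR=1430/1961; mL+mR=20/53 → advance +1; mR−mL=40/37 → turn +1·90°
n=4: pose=(-1,-1,N); sL=8/17, sR=8/13; mL=-36/221, mR=172/221; mL+mR=8/13 → advance +1; mR−mL=16/17 → turn +1·90°
n=5: pose=(-1,0,W); sL=2/5, sR=5/9; mL=-11/90, mR=61/90; mL+mR=5/9 → advance +1; mR−mL=4/5 → turn +1·90°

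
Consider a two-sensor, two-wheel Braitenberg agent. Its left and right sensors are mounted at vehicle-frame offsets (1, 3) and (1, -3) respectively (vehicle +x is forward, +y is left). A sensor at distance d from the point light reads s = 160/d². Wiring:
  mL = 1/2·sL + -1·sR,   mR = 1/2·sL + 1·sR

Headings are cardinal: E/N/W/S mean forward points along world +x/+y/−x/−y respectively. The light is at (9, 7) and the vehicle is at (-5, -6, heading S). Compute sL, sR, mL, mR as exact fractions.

left sensor world pos  = (-2, -7); dL² = 317
right sensor world pos = (-8, -7); dR² = 485
sL = 160/317 = 160/317
sR = 160/485 = 32/97
mL = 1/2·sL + -1·sR = -2384/30749
mR = 1/2·sL + 1·sR = 17904/30749

160/317 32/97 -2384/30749 17904/30749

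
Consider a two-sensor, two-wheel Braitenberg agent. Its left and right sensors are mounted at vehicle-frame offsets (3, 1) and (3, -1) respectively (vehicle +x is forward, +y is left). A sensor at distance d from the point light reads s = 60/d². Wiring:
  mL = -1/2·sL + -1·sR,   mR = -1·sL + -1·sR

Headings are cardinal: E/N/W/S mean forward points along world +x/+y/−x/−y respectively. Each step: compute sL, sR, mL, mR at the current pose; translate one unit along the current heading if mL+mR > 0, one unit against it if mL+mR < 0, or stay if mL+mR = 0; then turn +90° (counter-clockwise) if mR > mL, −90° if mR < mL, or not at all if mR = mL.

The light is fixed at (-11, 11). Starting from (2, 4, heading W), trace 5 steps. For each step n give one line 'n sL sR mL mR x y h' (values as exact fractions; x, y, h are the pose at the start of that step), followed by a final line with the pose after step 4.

n=0: pose=(2,4,W); sL=15/41, sR=15/34; mL=-435/697, mR=-1125/1394; mL+mR=-1995/1394 → advance -1; mR−mL=-15/82 → turn -1·90°
n=1: pose=(3,4,N); sL=12/37, sR=60/241; mL=-3666/8917, mR=-5112/8917; mL+mR=-8778/8917 → advance -1; mR−mL=-6/37 → turn -1·90°
n=2: pose=(3,3,E); sL=30/169, sR=6/37; mL=-1569/6253, mR=-2124/6253; mL+mR=-3693/6253 → advance -1; mR−mL=-15/169 → turn -1·90°
n=3: pose=(2,3,S); sL=60/317, sR=12/53; mL=-5394/16801, mR=-6984/16801; mL+mR=-12378/16801 → advance -1; mR−mL=-30/317 → turn -1·90°
n=4: pose=(2,4,W); sL=15/41, sR=15/34; mL=-435/697, mR=-1125/1394; mL+mR=-1995/1394 → advance -1; mR−mL=-15/82 → turn -1·90°

0 15/41 15/34 -435/697 -1125/1394 2 4 W
1 12/37 60/241 -3666/8917 -5112/8917 3 4 N
2 30/169 6/37 -1569/6253 -2124/6253 3 3 E
3 60/317 12/53 -5394/16801 -6984/16801 2 3 S
4 15/41 15/34 -435/697 -1125/1394 2 4 W
final 3 4 N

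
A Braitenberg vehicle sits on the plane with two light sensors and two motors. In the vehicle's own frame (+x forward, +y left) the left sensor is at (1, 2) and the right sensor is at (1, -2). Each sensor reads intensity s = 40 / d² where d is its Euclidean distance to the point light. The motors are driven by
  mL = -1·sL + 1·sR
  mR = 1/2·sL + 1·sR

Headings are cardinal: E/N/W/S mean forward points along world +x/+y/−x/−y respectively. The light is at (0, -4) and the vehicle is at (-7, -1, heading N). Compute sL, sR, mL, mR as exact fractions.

40/97 40/41 2240/3977 4700/3977

left sensor world pos  = (-9, 0); dL² = 97
right sensor world pos = (-5, 0); dR² = 41
sL = 40/97 = 40/97
sR = 40/41 = 40/41
mL = -1·sL + 1·sR = 2240/3977
mR = 1/2·sL + 1·sR = 4700/3977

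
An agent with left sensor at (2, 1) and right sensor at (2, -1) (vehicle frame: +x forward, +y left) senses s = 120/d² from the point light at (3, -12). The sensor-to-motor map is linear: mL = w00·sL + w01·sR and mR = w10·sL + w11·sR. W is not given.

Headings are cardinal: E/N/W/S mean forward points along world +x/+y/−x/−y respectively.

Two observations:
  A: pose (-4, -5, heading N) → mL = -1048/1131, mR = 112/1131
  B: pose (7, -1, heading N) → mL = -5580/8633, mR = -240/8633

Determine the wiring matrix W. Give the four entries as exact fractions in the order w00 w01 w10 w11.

obs A: pose=(-4,-5,N) → sL=24/29, sR=40/39, mL=-1048/1131, mR=112/1131
obs B: pose=(7,-1,N) → sL=60/89, sR=60/97, mL=-5580/8633, mR=-240/8633
sensor matrix S = [[24/29, 40/39], [60/89, 60/97]]; det S = -584320/3254641
solve [mL_A; mL_B] = S·[w00; w01] and [mR_A; mR_B] = S·[w10; w11]:
  w00 = -1/2, w01 = -1/2, w10 = -1/2, w11 = 1/2

-1/2 -1/2 -1/2 1/2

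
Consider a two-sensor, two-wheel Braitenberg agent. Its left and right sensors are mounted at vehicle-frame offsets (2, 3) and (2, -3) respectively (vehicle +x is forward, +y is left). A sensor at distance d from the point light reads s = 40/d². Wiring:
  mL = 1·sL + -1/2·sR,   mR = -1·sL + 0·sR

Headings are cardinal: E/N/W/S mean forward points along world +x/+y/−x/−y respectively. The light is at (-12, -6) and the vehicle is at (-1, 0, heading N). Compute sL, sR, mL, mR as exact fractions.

left sensor world pos  = (-4, 2); dL² = 128
right sensor world pos = (2, 2); dR² = 260
sL = 40/128 = 5/16
sR = 40/260 = 2/13
mL = 1·sL + -1/2·sR = 49/208
mR = -1·sL + 0·sR = -5/16

5/16 2/13 49/208 -5/16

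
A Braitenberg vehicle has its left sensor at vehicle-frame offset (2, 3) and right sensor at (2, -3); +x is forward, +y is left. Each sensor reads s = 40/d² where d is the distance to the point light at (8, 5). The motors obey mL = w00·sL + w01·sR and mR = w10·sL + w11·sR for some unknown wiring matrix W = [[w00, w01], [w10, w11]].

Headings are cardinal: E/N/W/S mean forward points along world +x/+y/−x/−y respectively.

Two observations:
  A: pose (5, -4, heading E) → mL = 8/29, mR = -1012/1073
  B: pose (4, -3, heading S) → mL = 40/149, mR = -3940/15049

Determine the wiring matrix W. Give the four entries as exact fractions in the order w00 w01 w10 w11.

0 1 -1 1/2

obs A: pose=(5,-4,E) → sL=40/37, sR=8/29, mL=8/29, mR=-1012/1073
obs B: pose=(4,-3,S) → sL=40/101, sR=40/149, mL=40/149, mR=-3940/15049
sensor matrix S = [[40/37, 8/29], [40/101, 40/149]]; det S = 2922240/16147577
solve [mL_A; mL_B] = S·[w00; w01] and [mR_A; mR_B] = S·[w10; w11]:
  w00 = 0, w01 = 1, w10 = -1, w11 = 1/2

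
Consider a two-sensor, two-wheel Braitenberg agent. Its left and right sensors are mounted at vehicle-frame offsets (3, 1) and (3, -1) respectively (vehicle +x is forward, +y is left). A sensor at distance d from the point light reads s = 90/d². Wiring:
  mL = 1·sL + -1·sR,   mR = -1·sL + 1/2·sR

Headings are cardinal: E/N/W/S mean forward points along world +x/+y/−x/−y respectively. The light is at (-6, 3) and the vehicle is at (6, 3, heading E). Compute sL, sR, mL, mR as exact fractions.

left sensor world pos  = (9, 4); dL² = 226
right sensor world pos = (9, 2); dR² = 226
sL = 90/226 = 45/113
sR = 90/226 = 45/113
mL = 1·sL + -1·sR = 0
mR = -1·sL + 1/2·sR = -45/226

45/113 45/113 0 -45/226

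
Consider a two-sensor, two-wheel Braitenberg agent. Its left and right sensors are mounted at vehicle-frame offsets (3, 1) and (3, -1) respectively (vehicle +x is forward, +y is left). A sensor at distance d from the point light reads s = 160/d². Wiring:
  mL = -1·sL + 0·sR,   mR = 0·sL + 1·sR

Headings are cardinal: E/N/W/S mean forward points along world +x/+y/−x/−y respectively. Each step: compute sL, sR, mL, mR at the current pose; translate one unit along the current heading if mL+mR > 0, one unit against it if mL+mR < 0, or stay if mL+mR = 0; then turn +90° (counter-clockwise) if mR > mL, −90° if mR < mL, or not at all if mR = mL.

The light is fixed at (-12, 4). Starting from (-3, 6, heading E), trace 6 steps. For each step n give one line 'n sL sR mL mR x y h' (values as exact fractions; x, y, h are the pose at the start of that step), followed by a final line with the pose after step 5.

n=0: pose=(-3,6,E); sL=160/153, sR=32/29; mL=-160/153, mR=32/29; mL+mR=256/4437 → advance +1; mR−mL=9536/4437 → turn +1·90°
n=1: pose=(-2,6,N); sL=80/53, sR=80/73; mL=-80/53, mR=80/73; mL+mR=-1600/3869 → advance -1; mR−mL=10080/3869 → turn +1·90°
n=2: pose=(-2,5,W); sL=160/49, sR=160/53; mL=-160/49, mR=160/53; mL+mR=-640/2597 → advance -1; mR−mL=16320/2597 → turn +1·90°
n=3: pose=(-1,5,S); sL=40/37, sR=20/13; mL=-40/37, mR=20/13; mL+mR=220/481 → advance +1; mR−mL=1260/481 → turn +1·90°
n=4: pose=(-1,4,E); sL=160/197, sR=160/197; mL=-160/197, mR=160/197; mL+mR=0 → advance +0; mR−mL=320/197 → turn +1·90°
n=5: pose=(-1,4,N); sL=160/109, sR=160/153; mL=-160/109, mR=160/153; mL+mR=-7040/16677 → advance -1; mR−mL=41920/16677 → turn +1·90°

0 160/153 32/29 -160/153 32/29 -3 6 E
1 80/53 80/73 -80/53 80/73 -2 6 N
2 160/49 160/53 -160/49 160/53 -2 5 W
3 40/37 20/13 -40/37 20/13 -1 5 S
4 160/197 160/197 -160/197 160/197 -1 4 E
5 160/109 160/153 -160/109 160/153 -1 4 N
final -1 3 W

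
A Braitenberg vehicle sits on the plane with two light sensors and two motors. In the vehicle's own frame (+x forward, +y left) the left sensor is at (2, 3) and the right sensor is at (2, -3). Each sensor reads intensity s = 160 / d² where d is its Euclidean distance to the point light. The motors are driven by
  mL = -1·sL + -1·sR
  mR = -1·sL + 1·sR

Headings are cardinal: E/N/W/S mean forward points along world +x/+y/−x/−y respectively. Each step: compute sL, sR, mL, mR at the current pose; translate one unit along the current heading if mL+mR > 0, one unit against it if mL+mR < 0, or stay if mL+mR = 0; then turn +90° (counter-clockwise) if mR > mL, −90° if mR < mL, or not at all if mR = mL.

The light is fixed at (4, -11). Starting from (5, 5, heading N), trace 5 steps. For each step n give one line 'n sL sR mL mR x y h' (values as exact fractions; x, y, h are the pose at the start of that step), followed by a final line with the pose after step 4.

n=0: pose=(5,5,N); sL=20/41, sR=8/17; mL=-668/697, mR=-12/697; mL+mR=-40/41 → advance -1; mR−mL=16/17 → turn +1·90°
n=1: pose=(5,4,W); sL=32/29, sR=32/65; mL=-3008/1885, mR=-1152/1885; mL+mR=-64/29 → advance -1; mR−mL=64/65 → turn +1·90°
n=2: pose=(6,4,S); sL=80/97, sR=16/17; mL=-2912/1649, mR=192/1649; mL+mR=-160/97 → advance -1; mR−mL=32/17 → turn +1·90°
n=3: pose=(6,5,E); sL=160/377, sR=32/37; mL=-17984/13949, mR=6144/13949; mL+mR=-320/377 → advance -1; mR−mL=64/37 → turn +1·90°
n=4: pose=(5,5,N); sL=20/41, sR=8/17; mL=-668/697, mR=-12/697; mL+mR=-40/41 → advance -1; mR−mL=16/17 → turn +1·90°

0 20/41 8/17 -668/697 -12/697 5 5 N
1 32/29 32/65 -3008/1885 -1152/1885 5 4 W
2 80/97 16/17 -2912/1649 192/1649 6 4 S
3 160/377 32/37 -17984/13949 6144/13949 6 5 E
4 20/41 8/17 -668/697 -12/697 5 5 N
final 5 4 W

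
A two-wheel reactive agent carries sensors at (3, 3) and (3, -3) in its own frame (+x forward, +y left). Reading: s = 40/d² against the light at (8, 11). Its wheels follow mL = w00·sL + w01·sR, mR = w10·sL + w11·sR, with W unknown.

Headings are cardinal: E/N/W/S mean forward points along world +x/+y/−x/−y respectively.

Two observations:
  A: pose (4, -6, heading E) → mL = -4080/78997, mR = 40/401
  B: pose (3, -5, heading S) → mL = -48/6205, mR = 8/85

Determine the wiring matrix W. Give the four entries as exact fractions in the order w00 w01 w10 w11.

obs A: pose=(4,-6,E) → sL=40/197, sR=40/401, mL=-4080/78997, mR=40/401
obs B: pose=(3,-5,S) → sL=8/73, sR=8/85, mL=-48/6205, mR=8/85
sensor matrix S = [[40/197, 40/401], [8/73, 8/85]]; det S = 801792/98035277
solve [mL_A; mL_B] = S·[w00; w01] and [mR_A; mR_B] = S·[w10; w11]:
  w00 = -1/2, w01 = 1/2, w10 = 0, w11 = 1

-1/2 1/2 0 1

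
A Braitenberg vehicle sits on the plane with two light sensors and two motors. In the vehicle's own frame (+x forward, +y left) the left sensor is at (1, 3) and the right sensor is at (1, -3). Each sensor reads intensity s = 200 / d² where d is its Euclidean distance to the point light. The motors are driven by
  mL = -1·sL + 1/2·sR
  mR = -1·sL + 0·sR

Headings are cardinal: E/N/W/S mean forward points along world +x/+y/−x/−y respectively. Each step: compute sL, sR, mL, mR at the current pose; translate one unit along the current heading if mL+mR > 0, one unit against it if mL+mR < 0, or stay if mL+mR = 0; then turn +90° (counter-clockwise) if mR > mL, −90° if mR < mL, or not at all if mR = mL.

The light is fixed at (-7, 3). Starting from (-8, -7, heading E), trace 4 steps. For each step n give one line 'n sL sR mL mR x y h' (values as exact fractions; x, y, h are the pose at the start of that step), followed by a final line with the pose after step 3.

0 200/49 200/169 -28900/8281 -200/49 -8 -7 E
1 100/61 100/73 -4250/4453 -100/61 -9 -7 S
2 200/153 40/9 140/153 -200/153 -9 -6 W
3 5/2 50/17 -35/34 -5/2 -8 -6 N
final -8 -7 E

n=0: pose=(-8,-7,E); sL=200/49, sR=200/169; mL=-28900/8281, mR=-200/49; mL+mR=-62700/8281 → advance -1; mR−mL=-100/169 → turn -1·90°
n=1: pose=(-9,-7,S); sL=100/61, sR=100/73; mL=-4250/4453, mR=-100/61; mL+mR=-11550/4453 → advance -1; mR−mL=-50/73 → turn -1·90°
n=2: pose=(-9,-6,W); sL=200/153, sR=40/9; mL=140/153, mR=-200/153; mL+mR=-20/51 → advance -1; mR−mL=-20/9 → turn -1·90°
n=3: pose=(-8,-6,N); sL=5/2, sR=50/17; mL=-35/34, mR=-5/2; mL+mR=-60/17 → advance -1; mR−mL=-25/17 → turn -1·90°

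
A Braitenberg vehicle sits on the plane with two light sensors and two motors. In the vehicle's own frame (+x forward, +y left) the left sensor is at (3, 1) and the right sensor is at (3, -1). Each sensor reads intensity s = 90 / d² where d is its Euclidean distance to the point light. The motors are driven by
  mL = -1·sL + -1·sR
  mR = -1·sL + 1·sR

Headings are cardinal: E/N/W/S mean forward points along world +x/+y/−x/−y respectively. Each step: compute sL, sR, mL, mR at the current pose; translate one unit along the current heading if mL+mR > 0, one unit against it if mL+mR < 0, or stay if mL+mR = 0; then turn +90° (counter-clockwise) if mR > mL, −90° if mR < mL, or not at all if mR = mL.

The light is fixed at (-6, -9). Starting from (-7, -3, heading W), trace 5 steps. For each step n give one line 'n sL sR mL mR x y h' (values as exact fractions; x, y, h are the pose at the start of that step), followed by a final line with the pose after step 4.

0 90/41 18/13 -1908/533 -432/533 -7 -3 W
1 9 9 -18 0 -6 -3 S
2 90/73 2 -236/73 56/73 -6 -2 E
3 45/52 9/10 -459/260 9/260 -7 -2 N
4 90/41 18/13 -1908/533 -432/533 -7 -3 W
final -6 -3 S

n=0: pose=(-7,-3,W); sL=90/41, sR=18/13; mL=-1908/533, mR=-432/533; mL+mR=-180/41 → advance -1; mR−mL=36/13 → turn +1·90°
n=1: pose=(-6,-3,S); sL=9, sR=9; mL=-18, mR=0; mL+mR=-18 → advance -1; mR−mL=18 → turn +1·90°
n=2: pose=(-6,-2,E); sL=90/73, sR=2; mL=-236/73, mR=56/73; mL+mR=-180/73 → advance -1; mR−mL=4 → turn +1·90°
n=3: pose=(-7,-2,N); sL=45/52, sR=9/10; mL=-459/260, mR=9/260; mL+mR=-45/26 → advance -1; mR−mL=9/5 → turn +1·90°
n=4: pose=(-7,-3,W); sL=90/41, sR=18/13; mL=-1908/533, mR=-432/533; mL+mR=-180/41 → advance -1; mR−mL=36/13 → turn +1·90°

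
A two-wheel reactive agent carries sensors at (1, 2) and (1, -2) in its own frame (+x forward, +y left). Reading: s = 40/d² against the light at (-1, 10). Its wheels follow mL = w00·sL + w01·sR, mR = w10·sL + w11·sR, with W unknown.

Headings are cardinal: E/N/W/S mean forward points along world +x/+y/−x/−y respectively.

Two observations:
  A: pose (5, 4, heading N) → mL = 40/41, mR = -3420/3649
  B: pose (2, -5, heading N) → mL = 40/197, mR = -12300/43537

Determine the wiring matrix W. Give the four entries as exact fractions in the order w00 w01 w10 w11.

1 0 -1/2 -1

obs A: pose=(5,4,N) → sL=40/41, sR=40/89, mL=40/41, mR=-3420/3649
obs B: pose=(2,-5,N) → sL=40/197, sR=40/221, mL=40/197, mR=-12300/43537
sensor matrix S = [[40/41, 40/89], [40/197, 40/221]]; det S = 13555200/158866513
solve [mL_A; mL_B] = S·[w00; w01] and [mR_A; mR_B] = S·[w10; w11]:
  w00 = 1, w01 = 0, w10 = -1/2, w11 = -1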